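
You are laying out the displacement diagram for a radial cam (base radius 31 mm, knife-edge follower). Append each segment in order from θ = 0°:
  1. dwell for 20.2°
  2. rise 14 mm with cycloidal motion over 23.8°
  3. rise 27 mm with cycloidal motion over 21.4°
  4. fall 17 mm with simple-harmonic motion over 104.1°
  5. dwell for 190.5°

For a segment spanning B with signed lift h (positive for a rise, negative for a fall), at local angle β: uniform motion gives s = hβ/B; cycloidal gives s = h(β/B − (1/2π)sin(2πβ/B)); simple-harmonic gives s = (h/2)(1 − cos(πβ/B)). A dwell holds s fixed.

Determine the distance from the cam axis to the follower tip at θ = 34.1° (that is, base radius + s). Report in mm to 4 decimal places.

seg 1 [0°–20.2°] dwell: s stays 0.0000
seg 2 [20.2°–44°] cycloidal, h=14: θ=34.1° here. β=13.9, B=23.8. 14·(0.5840 − sin(2π·0.5840)/(2π)) = 9.2990 → s = 9.2990
radial distance = base radius + s = 31 + 9.2990 = 40.2990

40.2990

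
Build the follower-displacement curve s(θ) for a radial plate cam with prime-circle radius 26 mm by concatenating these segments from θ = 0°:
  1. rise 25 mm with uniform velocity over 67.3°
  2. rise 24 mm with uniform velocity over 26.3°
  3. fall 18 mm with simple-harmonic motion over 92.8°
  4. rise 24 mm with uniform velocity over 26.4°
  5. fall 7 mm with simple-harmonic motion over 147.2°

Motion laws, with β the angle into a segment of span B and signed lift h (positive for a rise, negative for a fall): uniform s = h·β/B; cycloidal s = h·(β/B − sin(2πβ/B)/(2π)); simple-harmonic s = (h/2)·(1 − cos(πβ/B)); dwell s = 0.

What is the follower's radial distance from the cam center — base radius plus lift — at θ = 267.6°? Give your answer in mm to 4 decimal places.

seg 1 [0°–67.3°] uniform, h=25: full span → s += 25 → s = 25.0000
seg 2 [67.3°–93.6°] uniform, h=24: full span → s += 24 → s = 49.0000
seg 3 [93.6°–186.4°] simple-harmonic, h=-18: full span → s += -18 → s = 31.0000
seg 4 [186.4°–212.8°] uniform, h=24: full span → s += 24 → s = 55.0000
seg 5 [212.8°–360°] simple-harmonic, h=-7: θ=267.6° here. β=54.8, B=147.2. -7/2·(1 − cos(π·0.3723)) = -2.1331 → s = 52.8669
radial distance = base radius + s = 26 + 52.8669 = 78.8669

78.8669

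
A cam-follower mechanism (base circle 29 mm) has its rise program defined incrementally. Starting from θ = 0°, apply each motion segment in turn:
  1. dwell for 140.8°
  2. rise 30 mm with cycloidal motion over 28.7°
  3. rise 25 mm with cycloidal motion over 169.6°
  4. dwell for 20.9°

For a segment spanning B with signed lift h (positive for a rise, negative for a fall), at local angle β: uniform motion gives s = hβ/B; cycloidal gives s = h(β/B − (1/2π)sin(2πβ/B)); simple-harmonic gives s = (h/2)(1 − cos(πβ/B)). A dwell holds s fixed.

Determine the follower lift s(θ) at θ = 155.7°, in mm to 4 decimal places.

seg 1 [0°–140.8°] dwell: s stays 0.0000
seg 2 [140.8°–169.5°] cycloidal, h=30: θ=155.7° here. β=14.9, B=28.7. 30·(0.5192 − sin(2π·0.5192)/(2π)) = 16.1484 → s = 16.1484

16.1484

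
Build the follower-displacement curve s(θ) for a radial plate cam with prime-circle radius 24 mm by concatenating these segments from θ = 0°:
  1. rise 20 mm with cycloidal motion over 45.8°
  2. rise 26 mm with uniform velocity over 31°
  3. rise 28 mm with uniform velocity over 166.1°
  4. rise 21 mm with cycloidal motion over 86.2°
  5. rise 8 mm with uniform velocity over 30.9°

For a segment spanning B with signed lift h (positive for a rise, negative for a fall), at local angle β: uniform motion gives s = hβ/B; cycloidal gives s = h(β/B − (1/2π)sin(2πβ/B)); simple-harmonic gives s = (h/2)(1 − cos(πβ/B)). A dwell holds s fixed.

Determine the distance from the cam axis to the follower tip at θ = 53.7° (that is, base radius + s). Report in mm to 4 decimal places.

seg 1 [0°–45.8°] cycloidal, h=20: full span → s += 20 → s = 20.0000
seg 2 [45.8°–76.8°] uniform, h=26: θ=53.7° here. β=7.9, B=31. 26·7.9/31 = 6.6258 → s = 26.6258
radial distance = base radius + s = 24 + 26.6258 = 50.6258

50.6258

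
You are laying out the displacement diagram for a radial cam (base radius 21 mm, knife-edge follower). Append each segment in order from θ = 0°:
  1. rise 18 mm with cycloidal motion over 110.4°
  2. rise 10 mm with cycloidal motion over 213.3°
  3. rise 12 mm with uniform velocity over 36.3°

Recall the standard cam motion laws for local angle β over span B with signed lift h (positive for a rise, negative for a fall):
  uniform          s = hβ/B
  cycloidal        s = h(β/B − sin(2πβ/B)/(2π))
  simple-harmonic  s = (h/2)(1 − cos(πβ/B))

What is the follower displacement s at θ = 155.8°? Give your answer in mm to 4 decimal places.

seg 1 [0°–110.4°] cycloidal, h=18: full span → s += 18 → s = 18.0000
seg 2 [110.4°–323.7°] cycloidal, h=10: θ=155.8° here. β=45.4, B=213.3. 10·(0.2128 − sin(2π·0.2128)/(2π)) = 0.5801 → s = 18.5801

18.5801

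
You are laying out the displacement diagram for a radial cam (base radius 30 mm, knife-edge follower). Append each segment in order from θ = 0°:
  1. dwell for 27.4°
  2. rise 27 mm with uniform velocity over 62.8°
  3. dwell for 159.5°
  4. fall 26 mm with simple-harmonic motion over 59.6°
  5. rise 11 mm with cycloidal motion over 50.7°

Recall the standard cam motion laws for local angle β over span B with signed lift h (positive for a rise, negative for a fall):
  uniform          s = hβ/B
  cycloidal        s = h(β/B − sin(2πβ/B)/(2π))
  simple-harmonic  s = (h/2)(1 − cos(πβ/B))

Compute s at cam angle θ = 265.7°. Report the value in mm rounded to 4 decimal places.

seg 1 [0°–27.4°] dwell: s stays 0.0000
seg 2 [27.4°–90.2°] uniform, h=27: full span → s += 27 → s = 27.0000
seg 3 [90.2°–249.7°] dwell: s stays 27.0000
seg 4 [249.7°–309.3°] simple-harmonic, h=-26: θ=265.7° here. β=16, B=59.6. -26/2·(1 − cos(π·0.2685)) = -4.3558 → s = 22.6442

22.6442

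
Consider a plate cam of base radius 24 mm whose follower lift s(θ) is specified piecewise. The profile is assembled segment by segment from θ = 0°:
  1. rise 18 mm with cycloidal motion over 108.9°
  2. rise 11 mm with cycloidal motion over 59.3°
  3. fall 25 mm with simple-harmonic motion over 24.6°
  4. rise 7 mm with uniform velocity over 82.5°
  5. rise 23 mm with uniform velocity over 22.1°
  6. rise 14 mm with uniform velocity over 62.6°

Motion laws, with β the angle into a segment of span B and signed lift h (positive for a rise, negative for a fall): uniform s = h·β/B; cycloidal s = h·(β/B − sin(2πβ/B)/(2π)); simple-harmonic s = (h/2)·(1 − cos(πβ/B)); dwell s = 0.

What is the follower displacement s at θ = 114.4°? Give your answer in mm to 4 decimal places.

seg 1 [0°–108.9°] cycloidal, h=18: full span → s += 18 → s = 18.0000
seg 2 [108.9°–168.2°] cycloidal, h=11: θ=114.4° here. β=5.5, B=59.3. 11·(0.0927 − sin(2π·0.0927)/(2π)) = 0.0568 → s = 18.0568

18.0568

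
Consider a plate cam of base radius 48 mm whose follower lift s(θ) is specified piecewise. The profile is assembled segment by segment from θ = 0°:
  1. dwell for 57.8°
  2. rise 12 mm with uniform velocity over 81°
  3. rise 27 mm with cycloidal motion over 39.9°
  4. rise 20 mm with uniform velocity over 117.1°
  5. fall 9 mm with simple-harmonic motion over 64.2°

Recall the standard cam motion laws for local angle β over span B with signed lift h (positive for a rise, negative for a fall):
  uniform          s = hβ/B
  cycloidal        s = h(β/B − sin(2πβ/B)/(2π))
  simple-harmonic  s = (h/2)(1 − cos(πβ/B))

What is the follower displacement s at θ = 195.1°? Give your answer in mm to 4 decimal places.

seg 1 [0°–57.8°] dwell: s stays 0.0000
seg 2 [57.8°–138.8°] uniform, h=12: full span → s += 12 → s = 12.0000
seg 3 [138.8°–178.7°] cycloidal, h=27: full span → s += 27 → s = 39.0000
seg 4 [178.7°–295.8°] uniform, h=20: θ=195.1° here. β=16.4, B=117.1. 20·16.4/117.1 = 2.8010 → s = 41.8010

41.8010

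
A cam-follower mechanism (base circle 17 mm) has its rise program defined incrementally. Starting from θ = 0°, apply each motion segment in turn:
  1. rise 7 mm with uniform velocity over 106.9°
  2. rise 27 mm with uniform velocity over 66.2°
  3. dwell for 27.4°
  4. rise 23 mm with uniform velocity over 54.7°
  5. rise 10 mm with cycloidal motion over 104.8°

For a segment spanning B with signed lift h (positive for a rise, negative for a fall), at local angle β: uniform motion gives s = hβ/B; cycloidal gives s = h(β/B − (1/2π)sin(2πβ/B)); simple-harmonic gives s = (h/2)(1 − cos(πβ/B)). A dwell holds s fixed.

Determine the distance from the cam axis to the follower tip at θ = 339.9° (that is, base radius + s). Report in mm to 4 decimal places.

seg 1 [0°–106.9°] uniform, h=7: full span → s += 7 → s = 7.0000
seg 2 [106.9°–173.1°] uniform, h=27: full span → s += 27 → s = 34.0000
seg 3 [173.1°–200.5°] dwell: s stays 34.0000
seg 4 [200.5°–255.2°] uniform, h=23: full span → s += 23 → s = 57.0000
seg 5 [255.2°–360°] cycloidal, h=10: θ=339.9° here. β=84.7, B=104.8. 10·(0.8082 − sin(2π·0.8082)/(2π)) = 9.5684 → s = 66.5684
radial distance = base radius + s = 17 + 66.5684 = 83.5684

83.5684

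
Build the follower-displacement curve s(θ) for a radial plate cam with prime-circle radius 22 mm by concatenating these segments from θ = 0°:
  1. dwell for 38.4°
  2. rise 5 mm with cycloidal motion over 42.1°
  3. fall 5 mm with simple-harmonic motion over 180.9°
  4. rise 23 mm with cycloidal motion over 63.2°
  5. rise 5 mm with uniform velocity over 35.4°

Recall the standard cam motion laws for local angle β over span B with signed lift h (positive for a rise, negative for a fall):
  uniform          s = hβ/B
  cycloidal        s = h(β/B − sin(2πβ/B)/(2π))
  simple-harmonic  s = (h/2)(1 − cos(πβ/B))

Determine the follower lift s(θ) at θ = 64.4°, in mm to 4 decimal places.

seg 1 [0°–38.4°] dwell: s stays 0.0000
seg 2 [38.4°–80.5°] cycloidal, h=5: θ=64.4° here. β=26, B=42.1. 5·(0.6176 − sin(2π·0.6176)/(2π)) = 3.6237 → s = 3.6237

3.6237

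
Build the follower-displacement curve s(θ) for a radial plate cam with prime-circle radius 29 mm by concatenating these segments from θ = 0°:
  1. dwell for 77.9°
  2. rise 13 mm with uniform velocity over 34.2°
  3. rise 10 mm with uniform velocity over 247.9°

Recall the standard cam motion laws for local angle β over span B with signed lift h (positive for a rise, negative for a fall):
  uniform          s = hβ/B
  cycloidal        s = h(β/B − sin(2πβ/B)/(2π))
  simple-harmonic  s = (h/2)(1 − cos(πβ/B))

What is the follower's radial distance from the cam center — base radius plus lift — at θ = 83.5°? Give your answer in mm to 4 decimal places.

seg 1 [0°–77.9°] dwell: s stays 0.0000
seg 2 [77.9°–112.1°] uniform, h=13: θ=83.5° here. β=5.6, B=34.2. 13·5.6/34.2 = 2.1287 → s = 2.1287
radial distance = base radius + s = 29 + 2.1287 = 31.1287

31.1287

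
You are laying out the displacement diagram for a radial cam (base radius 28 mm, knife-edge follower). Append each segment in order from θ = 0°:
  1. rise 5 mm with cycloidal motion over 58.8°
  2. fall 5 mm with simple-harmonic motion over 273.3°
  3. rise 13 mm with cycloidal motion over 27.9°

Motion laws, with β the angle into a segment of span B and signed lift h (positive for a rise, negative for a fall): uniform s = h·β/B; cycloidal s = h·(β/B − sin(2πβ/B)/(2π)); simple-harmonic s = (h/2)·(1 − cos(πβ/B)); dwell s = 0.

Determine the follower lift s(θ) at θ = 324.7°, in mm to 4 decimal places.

seg 1 [0°–58.8°] cycloidal, h=5: full span → s += 5 → s = 5.0000
seg 2 [58.8°–332.1°] simple-harmonic, h=-5: θ=324.7° here. β=265.9, B=273.3. -5/2·(1 − cos(π·0.9729)) = -4.9910 → s = 0.0090

0.0090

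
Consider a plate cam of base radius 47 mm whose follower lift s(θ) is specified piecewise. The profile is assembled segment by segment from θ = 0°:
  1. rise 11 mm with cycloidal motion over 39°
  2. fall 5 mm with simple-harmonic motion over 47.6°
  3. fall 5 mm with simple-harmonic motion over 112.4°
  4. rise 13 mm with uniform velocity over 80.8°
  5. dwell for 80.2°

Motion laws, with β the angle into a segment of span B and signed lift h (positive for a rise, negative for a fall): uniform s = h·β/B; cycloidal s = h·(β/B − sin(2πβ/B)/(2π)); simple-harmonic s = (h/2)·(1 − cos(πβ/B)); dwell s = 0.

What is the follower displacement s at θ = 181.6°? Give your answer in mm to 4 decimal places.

seg 1 [0°–39°] cycloidal, h=11: full span → s += 11 → s = 11.0000
seg 2 [39°–86.6°] simple-harmonic, h=-5: full span → s += -5 → s = 6.0000
seg 3 [86.6°–199°] simple-harmonic, h=-5: θ=181.6° here. β=95, B=112.4. -5/2·(1 − cos(π·0.8452)) = -4.7101 → s = 1.2899

1.2899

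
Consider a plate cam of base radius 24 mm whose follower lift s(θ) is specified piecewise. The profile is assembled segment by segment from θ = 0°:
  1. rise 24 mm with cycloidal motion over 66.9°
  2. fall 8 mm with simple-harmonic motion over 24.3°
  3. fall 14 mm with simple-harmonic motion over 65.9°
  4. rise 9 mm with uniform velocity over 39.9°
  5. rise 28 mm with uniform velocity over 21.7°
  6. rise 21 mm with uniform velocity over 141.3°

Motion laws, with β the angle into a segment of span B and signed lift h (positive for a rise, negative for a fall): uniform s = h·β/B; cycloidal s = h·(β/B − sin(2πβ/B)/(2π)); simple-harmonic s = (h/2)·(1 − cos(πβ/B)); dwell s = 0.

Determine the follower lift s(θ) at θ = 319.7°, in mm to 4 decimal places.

seg 1 [0°–66.9°] cycloidal, h=24: full span → s += 24 → s = 24.0000
seg 2 [66.9°–91.2°] simple-harmonic, h=-8: full span → s += -8 → s = 16.0000
seg 3 [91.2°–157.1°] simple-harmonic, h=-14: full span → s += -14 → s = 2.0000
seg 4 [157.1°–197°] uniform, h=9: full span → s += 9 → s = 11.0000
seg 5 [197°–218.7°] uniform, h=28: full span → s += 28 → s = 39.0000
seg 6 [218.7°–360°] uniform, h=21: θ=319.7° here. β=101, B=141.3. 21·101/141.3 = 15.0106 → s = 54.0106

54.0106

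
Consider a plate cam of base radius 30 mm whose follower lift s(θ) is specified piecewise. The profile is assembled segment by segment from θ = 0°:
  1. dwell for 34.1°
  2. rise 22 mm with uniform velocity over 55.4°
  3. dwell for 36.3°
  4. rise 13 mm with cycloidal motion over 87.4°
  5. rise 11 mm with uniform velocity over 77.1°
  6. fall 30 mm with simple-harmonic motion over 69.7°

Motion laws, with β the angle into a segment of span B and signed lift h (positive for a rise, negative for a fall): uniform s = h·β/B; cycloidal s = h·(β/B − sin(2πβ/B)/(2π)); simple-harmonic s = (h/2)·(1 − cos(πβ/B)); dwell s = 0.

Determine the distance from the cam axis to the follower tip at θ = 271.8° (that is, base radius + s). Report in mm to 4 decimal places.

seg 1 [0°–34.1°] dwell: s stays 0.0000
seg 2 [34.1°–89.5°] uniform, h=22: full span → s += 22 → s = 22.0000
seg 3 [89.5°–125.8°] dwell: s stays 22.0000
seg 4 [125.8°–213.2°] cycloidal, h=13: full span → s += 13 → s = 35.0000
seg 5 [213.2°–290.3°] uniform, h=11: θ=271.8° here. β=58.6, B=77.1. 11·58.6/77.1 = 8.3606 → s = 43.3606
radial distance = base radius + s = 30 + 43.3606 = 73.3606

73.3606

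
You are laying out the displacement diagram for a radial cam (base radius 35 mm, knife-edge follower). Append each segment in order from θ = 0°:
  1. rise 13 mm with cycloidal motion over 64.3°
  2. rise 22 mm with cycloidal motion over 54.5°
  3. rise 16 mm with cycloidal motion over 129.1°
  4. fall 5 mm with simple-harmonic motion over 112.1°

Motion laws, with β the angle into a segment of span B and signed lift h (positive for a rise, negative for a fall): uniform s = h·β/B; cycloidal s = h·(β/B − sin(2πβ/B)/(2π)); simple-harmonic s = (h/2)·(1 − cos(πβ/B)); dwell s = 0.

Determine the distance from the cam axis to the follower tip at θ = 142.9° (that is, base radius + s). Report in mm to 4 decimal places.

seg 1 [0°–64.3°] cycloidal, h=13: full span → s += 13 → s = 13.0000
seg 2 [64.3°–118.8°] cycloidal, h=22: full span → s += 22 → s = 35.0000
seg 3 [118.8°–247.9°] cycloidal, h=16: θ=142.9° here. β=24.1, B=129.1. 16·(0.1867 − sin(2π·0.1867)/(2π)) = 0.6393 → s = 35.6393
radial distance = base radius + s = 35 + 35.6393 = 70.6393

70.6393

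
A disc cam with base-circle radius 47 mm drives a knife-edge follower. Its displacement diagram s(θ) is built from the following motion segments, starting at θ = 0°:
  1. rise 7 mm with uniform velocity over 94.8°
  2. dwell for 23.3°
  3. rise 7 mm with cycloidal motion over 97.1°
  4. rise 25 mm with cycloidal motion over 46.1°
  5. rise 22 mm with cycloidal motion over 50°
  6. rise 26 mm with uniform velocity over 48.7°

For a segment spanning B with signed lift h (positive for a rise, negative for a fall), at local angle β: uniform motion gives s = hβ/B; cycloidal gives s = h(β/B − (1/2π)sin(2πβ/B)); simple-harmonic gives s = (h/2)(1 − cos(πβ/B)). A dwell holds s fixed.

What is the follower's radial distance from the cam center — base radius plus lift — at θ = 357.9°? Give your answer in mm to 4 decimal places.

seg 1 [0°–94.8°] uniform, h=7: full span → s += 7 → s = 7.0000
seg 2 [94.8°–118.1°] dwell: s stays 7.0000
seg 3 [118.1°–215.2°] cycloidal, h=7: full span → s += 7 → s = 14.0000
seg 4 [215.2°–261.3°] cycloidal, h=25: full span → s += 25 → s = 39.0000
seg 5 [261.3°–311.3°] cycloidal, h=22: full span → s += 22 → s = 61.0000
seg 6 [311.3°–360°] uniform, h=26: θ=357.9° here. β=46.6, B=48.7. 26·46.6/48.7 = 24.8789 → s = 85.8789
radial distance = base radius + s = 47 + 85.8789 = 132.8789

132.8789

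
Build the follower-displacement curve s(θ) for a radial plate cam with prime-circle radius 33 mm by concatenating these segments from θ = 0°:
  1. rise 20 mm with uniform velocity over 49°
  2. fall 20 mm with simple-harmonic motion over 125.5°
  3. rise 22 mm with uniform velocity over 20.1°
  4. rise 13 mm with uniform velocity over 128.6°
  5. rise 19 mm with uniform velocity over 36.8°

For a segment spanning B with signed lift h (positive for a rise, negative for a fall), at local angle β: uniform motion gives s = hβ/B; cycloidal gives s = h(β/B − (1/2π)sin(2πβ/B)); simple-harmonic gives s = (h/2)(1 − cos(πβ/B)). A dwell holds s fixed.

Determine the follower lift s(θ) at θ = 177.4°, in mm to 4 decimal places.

seg 1 [0°–49°] uniform, h=20: full span → s += 20 → s = 20.0000
seg 2 [49°–174.5°] simple-harmonic, h=-20: full span → s += -20 → s = 0.0000
seg 3 [174.5°–194.6°] uniform, h=22: θ=177.4° here. β=2.9, B=20.1. 22·2.9/20.1 = 3.1741 → s = 3.1741

3.1741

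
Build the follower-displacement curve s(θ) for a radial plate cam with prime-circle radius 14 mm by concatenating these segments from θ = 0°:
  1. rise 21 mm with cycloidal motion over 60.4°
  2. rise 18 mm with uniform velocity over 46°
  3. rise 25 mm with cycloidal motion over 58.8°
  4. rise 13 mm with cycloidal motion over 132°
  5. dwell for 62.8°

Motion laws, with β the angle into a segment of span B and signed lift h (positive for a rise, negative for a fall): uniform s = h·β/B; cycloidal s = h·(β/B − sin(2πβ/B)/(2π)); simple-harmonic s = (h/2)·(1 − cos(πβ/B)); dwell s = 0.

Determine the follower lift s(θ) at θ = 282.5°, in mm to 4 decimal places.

seg 1 [0°–60.4°] cycloidal, h=21: full span → s += 21 → s = 21.0000
seg 2 [60.4°–106.4°] uniform, h=18: full span → s += 18 → s = 39.0000
seg 3 [106.4°–165.2°] cycloidal, h=25: full span → s += 25 → s = 64.0000
seg 4 [165.2°–297.2°] cycloidal, h=13: θ=282.5° here. β=117.3, B=132. 13·(0.8886 − sin(2π·0.8886)/(2π)) = 12.8847 → s = 76.8847

76.8847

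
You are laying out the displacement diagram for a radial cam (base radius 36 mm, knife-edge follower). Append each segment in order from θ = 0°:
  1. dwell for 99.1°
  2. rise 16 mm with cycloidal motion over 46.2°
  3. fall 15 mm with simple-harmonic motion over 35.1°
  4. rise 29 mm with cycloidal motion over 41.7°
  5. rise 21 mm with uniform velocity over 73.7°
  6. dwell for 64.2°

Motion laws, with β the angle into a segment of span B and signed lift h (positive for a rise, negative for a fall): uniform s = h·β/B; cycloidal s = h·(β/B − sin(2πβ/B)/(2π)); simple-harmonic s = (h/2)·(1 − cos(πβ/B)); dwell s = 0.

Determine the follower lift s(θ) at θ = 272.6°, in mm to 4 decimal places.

seg 1 [0°–99.1°] dwell: s stays 0.0000
seg 2 [99.1°–145.3°] cycloidal, h=16: full span → s += 16 → s = 16.0000
seg 3 [145.3°–180.4°] simple-harmonic, h=-15: full span → s += -15 → s = 1.0000
seg 4 [180.4°–222.1°] cycloidal, h=29: full span → s += 29 → s = 30.0000
seg 5 [222.1°–295.8°] uniform, h=21: θ=272.6° here. β=50.5, B=73.7. 21·50.5/73.7 = 14.3894 → s = 44.3894

44.3894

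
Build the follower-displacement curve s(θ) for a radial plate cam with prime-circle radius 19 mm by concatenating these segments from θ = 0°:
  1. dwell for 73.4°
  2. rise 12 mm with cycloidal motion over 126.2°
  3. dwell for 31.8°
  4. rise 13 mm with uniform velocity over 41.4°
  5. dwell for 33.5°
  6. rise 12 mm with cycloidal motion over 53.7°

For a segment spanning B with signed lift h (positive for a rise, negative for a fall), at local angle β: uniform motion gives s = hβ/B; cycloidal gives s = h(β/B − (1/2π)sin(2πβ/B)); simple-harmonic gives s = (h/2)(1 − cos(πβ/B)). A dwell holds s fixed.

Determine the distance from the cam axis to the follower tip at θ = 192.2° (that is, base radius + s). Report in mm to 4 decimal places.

seg 1 [0°–73.4°] dwell: s stays 0.0000
seg 2 [73.4°–199.6°] cycloidal, h=12: θ=192.2° here. β=118.8, B=126.2. 12·(0.9414 − sin(2π·0.9414)/(2π)) = 11.9842 → s = 11.9842
radial distance = base radius + s = 19 + 11.9842 = 30.9842

30.9842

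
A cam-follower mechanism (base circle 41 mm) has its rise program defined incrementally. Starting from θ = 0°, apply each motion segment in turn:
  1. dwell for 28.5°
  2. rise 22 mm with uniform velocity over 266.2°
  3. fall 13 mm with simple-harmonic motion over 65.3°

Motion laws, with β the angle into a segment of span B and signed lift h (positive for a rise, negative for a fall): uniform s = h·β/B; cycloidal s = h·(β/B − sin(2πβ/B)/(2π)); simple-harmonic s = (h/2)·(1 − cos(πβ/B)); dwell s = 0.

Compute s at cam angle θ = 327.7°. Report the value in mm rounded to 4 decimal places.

seg 1 [0°–28.5°] dwell: s stays 0.0000
seg 2 [28.5°–294.7°] uniform, h=22: full span → s += 22 → s = 22.0000
seg 3 [294.7°–360°] simple-harmonic, h=-13: θ=327.7° here. β=33, B=65.3. -13/2·(1 − cos(π·0.5054)) = -6.6094 → s = 15.3906

15.3906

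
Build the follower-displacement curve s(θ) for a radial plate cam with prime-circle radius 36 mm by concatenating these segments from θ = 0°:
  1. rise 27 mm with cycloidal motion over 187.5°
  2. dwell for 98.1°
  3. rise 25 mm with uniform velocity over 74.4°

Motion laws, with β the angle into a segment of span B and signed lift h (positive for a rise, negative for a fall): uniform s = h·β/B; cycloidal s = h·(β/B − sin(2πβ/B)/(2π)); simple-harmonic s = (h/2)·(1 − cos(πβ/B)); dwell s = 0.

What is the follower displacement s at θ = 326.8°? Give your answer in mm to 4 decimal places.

seg 1 [0°–187.5°] cycloidal, h=27: full span → s += 27 → s = 27.0000
seg 2 [187.5°–285.6°] dwell: s stays 27.0000
seg 3 [285.6°–360°] uniform, h=25: θ=326.8° here. β=41.2, B=74.4. 25·41.2/74.4 = 13.8441 → s = 40.8441

40.8441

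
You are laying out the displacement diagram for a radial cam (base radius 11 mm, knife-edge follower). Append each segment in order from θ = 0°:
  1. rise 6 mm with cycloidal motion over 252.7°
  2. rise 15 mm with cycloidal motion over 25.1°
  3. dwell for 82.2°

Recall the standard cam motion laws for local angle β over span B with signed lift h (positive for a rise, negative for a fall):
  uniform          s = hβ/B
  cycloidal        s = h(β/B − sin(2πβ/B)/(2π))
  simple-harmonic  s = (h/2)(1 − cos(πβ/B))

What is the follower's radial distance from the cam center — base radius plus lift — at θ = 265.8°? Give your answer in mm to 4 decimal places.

seg 1 [0°–252.7°] cycloidal, h=6: full span → s += 6 → s = 6.0000
seg 2 [252.7°–277.8°] cycloidal, h=15: θ=265.8° here. β=13.1, B=25.1. 15·(0.5219 − sin(2π·0.5219)/(2π)) = 8.1563 → s = 14.1563
radial distance = base radius + s = 11 + 14.1563 = 25.1563

25.1563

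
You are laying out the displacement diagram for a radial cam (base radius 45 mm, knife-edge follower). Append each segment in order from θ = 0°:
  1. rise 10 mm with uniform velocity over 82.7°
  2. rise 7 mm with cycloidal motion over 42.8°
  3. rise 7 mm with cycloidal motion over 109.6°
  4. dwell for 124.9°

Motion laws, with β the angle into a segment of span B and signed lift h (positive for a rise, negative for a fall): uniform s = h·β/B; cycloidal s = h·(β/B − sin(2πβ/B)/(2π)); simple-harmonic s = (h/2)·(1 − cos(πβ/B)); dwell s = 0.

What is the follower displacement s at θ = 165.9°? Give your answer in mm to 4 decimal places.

seg 1 [0°–82.7°] uniform, h=10: full span → s += 10 → s = 10.0000
seg 2 [82.7°–125.5°] cycloidal, h=7: full span → s += 7 → s = 17.0000
seg 3 [125.5°–235.1°] cycloidal, h=7: θ=165.9° here. β=40.4, B=109.6. 7·(0.3686 − sin(2π·0.3686)/(2π)) = 1.7615 → s = 18.7615

18.7615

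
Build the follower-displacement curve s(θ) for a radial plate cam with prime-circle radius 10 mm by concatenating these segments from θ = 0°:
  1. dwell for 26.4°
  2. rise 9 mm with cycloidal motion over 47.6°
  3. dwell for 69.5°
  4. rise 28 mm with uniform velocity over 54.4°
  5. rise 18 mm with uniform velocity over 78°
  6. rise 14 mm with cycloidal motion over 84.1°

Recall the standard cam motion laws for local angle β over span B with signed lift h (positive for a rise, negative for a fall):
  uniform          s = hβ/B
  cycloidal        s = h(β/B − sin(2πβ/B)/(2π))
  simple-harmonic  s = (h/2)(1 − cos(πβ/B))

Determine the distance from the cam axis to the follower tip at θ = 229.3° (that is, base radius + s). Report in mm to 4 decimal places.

seg 1 [0°–26.4°] dwell: s stays 0.0000
seg 2 [26.4°–74°] cycloidal, h=9: full span → s += 9 → s = 9.0000
seg 3 [74°–143.5°] dwell: s stays 9.0000
seg 4 [143.5°–197.9°] uniform, h=28: full span → s += 28 → s = 37.0000
seg 5 [197.9°–275.9°] uniform, h=18: θ=229.3° here. β=31.4, B=78. 18·31.4/78 = 7.2462 → s = 44.2462
radial distance = base radius + s = 10 + 44.2462 = 54.2462

54.2462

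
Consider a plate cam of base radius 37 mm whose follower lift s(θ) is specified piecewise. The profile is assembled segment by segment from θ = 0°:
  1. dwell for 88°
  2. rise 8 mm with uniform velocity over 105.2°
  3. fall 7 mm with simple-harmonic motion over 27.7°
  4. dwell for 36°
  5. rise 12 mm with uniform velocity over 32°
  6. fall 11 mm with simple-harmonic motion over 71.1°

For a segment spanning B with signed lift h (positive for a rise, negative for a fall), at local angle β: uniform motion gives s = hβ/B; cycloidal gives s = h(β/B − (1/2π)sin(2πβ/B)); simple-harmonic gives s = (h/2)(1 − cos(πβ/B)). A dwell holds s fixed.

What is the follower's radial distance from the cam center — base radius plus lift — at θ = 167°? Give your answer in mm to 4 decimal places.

seg 1 [0°–88°] dwell: s stays 0.0000
seg 2 [88°–193.2°] uniform, h=8: θ=167° here. β=79, B=105.2. 8·79/105.2 = 6.0076 → s = 6.0076
radial distance = base radius + s = 37 + 6.0076 = 43.0076

43.0076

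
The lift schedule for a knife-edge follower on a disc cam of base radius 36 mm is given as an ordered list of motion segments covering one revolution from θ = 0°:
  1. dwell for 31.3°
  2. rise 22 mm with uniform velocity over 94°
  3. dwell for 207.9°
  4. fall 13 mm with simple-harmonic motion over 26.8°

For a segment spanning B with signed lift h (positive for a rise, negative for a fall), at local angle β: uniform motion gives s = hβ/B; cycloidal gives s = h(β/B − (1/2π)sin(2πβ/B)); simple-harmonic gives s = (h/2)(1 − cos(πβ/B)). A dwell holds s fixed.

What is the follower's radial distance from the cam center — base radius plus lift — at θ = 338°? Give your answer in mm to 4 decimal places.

seg 1 [0°–31.3°] dwell: s stays 0.0000
seg 2 [31.3°–125.3°] uniform, h=22: full span → s += 22 → s = 22.0000
seg 3 [125.3°–333.2°] dwell: s stays 22.0000
seg 4 [333.2°–360°] simple-harmonic, h=-13: θ=338° here. β=4.8, B=26.8. -13/2·(1 − cos(π·0.1791)) = -1.0021 → s = 20.9979
radial distance = base radius + s = 36 + 20.9979 = 56.9979

56.9979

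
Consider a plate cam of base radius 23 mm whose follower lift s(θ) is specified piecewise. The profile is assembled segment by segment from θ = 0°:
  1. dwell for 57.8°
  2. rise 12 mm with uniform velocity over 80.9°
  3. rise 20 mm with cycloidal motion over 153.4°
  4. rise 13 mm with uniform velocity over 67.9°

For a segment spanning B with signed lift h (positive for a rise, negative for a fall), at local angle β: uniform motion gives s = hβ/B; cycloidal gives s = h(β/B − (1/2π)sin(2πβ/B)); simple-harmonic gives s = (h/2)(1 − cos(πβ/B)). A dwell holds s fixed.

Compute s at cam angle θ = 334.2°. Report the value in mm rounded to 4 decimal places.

seg 1 [0°–57.8°] dwell: s stays 0.0000
seg 2 [57.8°–138.7°] uniform, h=12: full span → s += 12 → s = 12.0000
seg 3 [138.7°–292.1°] cycloidal, h=20: full span → s += 20 → s = 32.0000
seg 4 [292.1°–360°] uniform, h=13: θ=334.2° here. β=42.1, B=67.9. 13·42.1/67.9 = 8.0604 → s = 40.0604

40.0604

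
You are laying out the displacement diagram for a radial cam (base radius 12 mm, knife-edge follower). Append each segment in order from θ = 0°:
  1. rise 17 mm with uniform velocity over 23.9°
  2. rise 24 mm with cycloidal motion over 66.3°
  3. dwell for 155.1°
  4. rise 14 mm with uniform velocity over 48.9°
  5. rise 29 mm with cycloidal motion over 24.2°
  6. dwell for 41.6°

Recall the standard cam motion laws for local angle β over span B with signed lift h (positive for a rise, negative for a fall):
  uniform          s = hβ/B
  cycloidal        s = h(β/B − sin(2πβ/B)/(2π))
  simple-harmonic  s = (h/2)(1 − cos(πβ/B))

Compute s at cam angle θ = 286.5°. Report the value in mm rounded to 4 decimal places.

seg 1 [0°–23.9°] uniform, h=17: full span → s += 17 → s = 17.0000
seg 2 [23.9°–90.2°] cycloidal, h=24: full span → s += 24 → s = 41.0000
seg 3 [90.2°–245.3°] dwell: s stays 41.0000
seg 4 [245.3°–294.2°] uniform, h=14: θ=286.5° here. β=41.2, B=48.9. 14·41.2/48.9 = 11.7955 → s = 52.7955

52.7955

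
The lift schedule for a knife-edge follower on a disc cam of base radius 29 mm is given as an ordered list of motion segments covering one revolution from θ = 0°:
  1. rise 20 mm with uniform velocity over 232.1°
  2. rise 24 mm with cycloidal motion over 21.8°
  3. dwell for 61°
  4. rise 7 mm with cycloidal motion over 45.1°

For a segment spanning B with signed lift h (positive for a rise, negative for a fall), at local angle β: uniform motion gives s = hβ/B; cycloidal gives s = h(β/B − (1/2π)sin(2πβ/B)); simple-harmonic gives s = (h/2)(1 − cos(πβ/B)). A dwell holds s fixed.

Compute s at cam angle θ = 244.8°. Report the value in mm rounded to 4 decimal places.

seg 1 [0°–232.1°] uniform, h=20: full span → s += 20 → s = 20.0000
seg 2 [232.1°–253.9°] cycloidal, h=24: θ=244.8° here. β=12.7, B=21.8. 24·(0.5826 − sin(2π·0.5826)/(2π)) = 15.8756 → s = 35.8756

35.8756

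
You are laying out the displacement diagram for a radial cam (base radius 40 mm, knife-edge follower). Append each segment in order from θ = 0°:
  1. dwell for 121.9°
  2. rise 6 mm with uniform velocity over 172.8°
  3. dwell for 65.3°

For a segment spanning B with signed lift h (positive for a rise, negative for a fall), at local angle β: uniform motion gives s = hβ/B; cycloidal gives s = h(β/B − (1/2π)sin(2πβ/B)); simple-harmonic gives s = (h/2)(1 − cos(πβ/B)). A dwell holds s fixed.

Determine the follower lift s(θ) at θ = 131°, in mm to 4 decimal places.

seg 1 [0°–121.9°] dwell: s stays 0.0000
seg 2 [121.9°–294.7°] uniform, h=6: θ=131° here. β=9.1, B=172.8. 6·9.1/172.8 = 0.3160 → s = 0.3160

0.3160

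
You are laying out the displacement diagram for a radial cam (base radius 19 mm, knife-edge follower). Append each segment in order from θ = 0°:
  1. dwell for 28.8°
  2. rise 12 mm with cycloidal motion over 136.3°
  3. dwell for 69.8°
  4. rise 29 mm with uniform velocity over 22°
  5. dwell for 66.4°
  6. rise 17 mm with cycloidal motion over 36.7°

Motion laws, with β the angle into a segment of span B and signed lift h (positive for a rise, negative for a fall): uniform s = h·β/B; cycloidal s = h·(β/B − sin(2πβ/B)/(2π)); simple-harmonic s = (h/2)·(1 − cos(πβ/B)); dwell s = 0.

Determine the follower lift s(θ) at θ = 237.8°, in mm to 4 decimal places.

seg 1 [0°–28.8°] dwell: s stays 0.0000
seg 2 [28.8°–165.1°] cycloidal, h=12: full span → s += 12 → s = 12.0000
seg 3 [165.1°–234.9°] dwell: s stays 12.0000
seg 4 [234.9°–256.9°] uniform, h=29: θ=237.8° here. β=2.9, B=22. 29·2.9/22 = 3.8227 → s = 15.8227

15.8227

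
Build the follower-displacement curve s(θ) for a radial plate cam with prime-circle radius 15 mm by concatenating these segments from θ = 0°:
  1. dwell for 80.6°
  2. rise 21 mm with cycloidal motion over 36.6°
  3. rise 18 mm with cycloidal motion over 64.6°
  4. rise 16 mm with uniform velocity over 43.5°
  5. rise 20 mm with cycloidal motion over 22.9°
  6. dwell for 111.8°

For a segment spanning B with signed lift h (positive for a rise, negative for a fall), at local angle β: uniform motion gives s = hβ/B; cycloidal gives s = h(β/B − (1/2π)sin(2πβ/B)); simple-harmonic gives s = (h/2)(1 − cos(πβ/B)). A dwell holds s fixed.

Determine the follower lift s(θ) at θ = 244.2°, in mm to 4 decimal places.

seg 1 [0°–80.6°] dwell: s stays 0.0000
seg 2 [80.6°–117.2°] cycloidal, h=21: full span → s += 21 → s = 21.0000
seg 3 [117.2°–181.8°] cycloidal, h=18: full span → s += 18 → s = 39.0000
seg 4 [181.8°–225.3°] uniform, h=16: full span → s += 16 → s = 55.0000
seg 5 [225.3°–248.2°] cycloidal, h=20: θ=244.2° here. β=18.9, B=22.9. 20·(0.8253 − sin(2π·0.8253)/(2π)) = 19.3397 → s = 74.3397

74.3397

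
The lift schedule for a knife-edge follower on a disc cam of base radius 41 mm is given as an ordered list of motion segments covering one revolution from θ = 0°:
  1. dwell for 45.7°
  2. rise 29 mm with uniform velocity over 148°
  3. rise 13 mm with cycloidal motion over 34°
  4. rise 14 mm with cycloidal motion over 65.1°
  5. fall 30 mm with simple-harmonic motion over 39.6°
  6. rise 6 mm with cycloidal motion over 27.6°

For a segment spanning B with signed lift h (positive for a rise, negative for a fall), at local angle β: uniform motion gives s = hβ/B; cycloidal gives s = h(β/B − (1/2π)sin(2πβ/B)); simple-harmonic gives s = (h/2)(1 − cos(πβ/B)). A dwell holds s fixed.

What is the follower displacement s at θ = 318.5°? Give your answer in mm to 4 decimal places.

seg 1 [0°–45.7°] dwell: s stays 0.0000
seg 2 [45.7°–193.7°] uniform, h=29: full span → s += 29 → s = 29.0000
seg 3 [193.7°–227.7°] cycloidal, h=13: full span → s += 13 → s = 42.0000
seg 4 [227.7°–292.8°] cycloidal, h=14: full span → s += 14 → s = 56.0000
seg 5 [292.8°–332.4°] simple-harmonic, h=-30: θ=318.5° here. β=25.7, B=39.6. -30/2·(1 − cos(π·0.6490)) = -21.7674 → s = 34.2326

34.2326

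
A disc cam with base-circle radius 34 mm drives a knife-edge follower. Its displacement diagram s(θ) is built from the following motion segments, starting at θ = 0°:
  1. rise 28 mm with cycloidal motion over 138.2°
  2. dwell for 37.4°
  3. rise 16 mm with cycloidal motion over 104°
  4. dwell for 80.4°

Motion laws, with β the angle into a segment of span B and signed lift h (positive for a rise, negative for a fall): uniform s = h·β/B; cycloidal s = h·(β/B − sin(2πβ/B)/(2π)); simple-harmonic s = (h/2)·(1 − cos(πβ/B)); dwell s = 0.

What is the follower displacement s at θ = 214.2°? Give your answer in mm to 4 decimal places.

seg 1 [0°–138.2°] cycloidal, h=28: full span → s += 28 → s = 28.0000
seg 2 [138.2°–175.6°] dwell: s stays 28.0000
seg 3 [175.6°–279.6°] cycloidal, h=16: θ=214.2° here. β=38.6, B=104. 16·(0.3712 − sin(2π·0.3712)/(2π)) = 4.0948 → s = 32.0948

32.0948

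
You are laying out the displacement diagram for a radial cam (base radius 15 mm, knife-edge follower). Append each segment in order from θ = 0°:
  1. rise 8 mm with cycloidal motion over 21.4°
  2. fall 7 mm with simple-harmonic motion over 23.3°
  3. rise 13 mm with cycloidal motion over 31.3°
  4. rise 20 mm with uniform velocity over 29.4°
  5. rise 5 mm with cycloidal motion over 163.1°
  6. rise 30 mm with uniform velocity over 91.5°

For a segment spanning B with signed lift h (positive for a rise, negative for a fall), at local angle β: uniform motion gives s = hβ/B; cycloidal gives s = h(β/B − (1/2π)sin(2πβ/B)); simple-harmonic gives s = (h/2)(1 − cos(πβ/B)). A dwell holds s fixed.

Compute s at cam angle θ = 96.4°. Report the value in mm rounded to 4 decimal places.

seg 1 [0°–21.4°] cycloidal, h=8: full span → s += 8 → s = 8.0000
seg 2 [21.4°–44.7°] simple-harmonic, h=-7: full span → s += -7 → s = 1.0000
seg 3 [44.7°–76°] cycloidal, h=13: full span → s += 13 → s = 14.0000
seg 4 [76°–105.4°] uniform, h=20: θ=96.4° here. β=20.4, B=29.4. 20·20.4/29.4 = 13.8776 → s = 27.8776

27.8776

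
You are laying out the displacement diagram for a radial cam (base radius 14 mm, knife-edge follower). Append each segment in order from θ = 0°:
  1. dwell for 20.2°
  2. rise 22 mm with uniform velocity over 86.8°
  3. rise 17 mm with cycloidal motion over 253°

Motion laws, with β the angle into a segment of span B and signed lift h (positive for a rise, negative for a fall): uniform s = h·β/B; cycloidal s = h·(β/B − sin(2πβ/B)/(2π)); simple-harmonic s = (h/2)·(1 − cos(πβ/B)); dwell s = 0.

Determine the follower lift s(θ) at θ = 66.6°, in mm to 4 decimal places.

seg 1 [0°–20.2°] dwell: s stays 0.0000
seg 2 [20.2°–107°] uniform, h=22: θ=66.6° here. β=46.4, B=86.8. 22·46.4/86.8 = 11.7604 → s = 11.7604

11.7604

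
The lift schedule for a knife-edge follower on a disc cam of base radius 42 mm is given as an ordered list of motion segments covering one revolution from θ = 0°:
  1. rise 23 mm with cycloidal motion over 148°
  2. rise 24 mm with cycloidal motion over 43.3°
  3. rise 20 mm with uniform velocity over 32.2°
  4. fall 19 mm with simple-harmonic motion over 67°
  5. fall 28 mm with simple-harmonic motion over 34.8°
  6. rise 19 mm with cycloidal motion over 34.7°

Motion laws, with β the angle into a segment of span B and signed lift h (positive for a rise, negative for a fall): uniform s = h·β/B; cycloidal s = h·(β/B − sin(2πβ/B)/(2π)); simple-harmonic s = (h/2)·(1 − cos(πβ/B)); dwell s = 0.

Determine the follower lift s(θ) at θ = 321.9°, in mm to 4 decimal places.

seg 1 [0°–148°] cycloidal, h=23: full span → s += 23 → s = 23.0000
seg 2 [148°–191.3°] cycloidal, h=24: full span → s += 24 → s = 47.0000
seg 3 [191.3°–223.5°] uniform, h=20: full span → s += 20 → s = 67.0000
seg 4 [223.5°–290.5°] simple-harmonic, h=-19: full span → s += -19 → s = 48.0000
seg 5 [290.5°–325.3°] simple-harmonic, h=-28: θ=321.9° here. β=31.4, B=34.8. -28/2·(1 − cos(π·0.9023)) = -27.3457 → s = 20.6543

20.6543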